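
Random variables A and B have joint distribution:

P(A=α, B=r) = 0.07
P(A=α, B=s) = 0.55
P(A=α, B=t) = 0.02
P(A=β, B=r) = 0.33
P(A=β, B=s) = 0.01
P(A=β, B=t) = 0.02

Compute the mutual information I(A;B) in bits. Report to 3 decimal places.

Marginals: p(A) = (0.6400, 0.3600), p(B) = (0.4000, 0.5600, 0.0400).
I(A;B) = H(A) + H(B) − H(A,B).
H(A) = 0.9427, H(B) = 1.1830, H(A,B) = 1.5629.
I(A;B) = 0.9427 + 1.1830 − 1.5629 = 0.563 bits.

0.563 bits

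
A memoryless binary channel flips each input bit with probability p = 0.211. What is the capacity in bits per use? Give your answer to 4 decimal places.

Binary symmetric channel: C = 1 − h₂(ε) where h₂ is the binary entropy function.
h₂(0.211) = −0.211·log₂0.211 − 0.789·log₂0.789 = 0.7434.
C = 1 − 0.7434 = 0.2566 bits per channel use.

0.2566 bits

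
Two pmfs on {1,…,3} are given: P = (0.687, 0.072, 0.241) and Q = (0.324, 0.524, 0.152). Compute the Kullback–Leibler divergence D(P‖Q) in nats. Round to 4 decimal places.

D(P‖Q) = Σ p·ln(p/q).
  0.687·ln(0.687/0.324) = 0.51634
  0.072·ln(0.072/0.524) = -0.14291
  0.241·ln(0.241/0.152) = 0.11108
D(P‖Q) = 0.4845 nats.

0.4845 nats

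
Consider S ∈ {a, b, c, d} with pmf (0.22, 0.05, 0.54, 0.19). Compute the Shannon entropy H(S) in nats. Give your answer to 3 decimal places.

H(S) = −Σ p·ln p.
  −(0.22)·ln(0.22) = 0.3331
  −(0.05)·ln(0.05) = 0.1498
  −(0.54)·ln(0.54) = 0.3327
  −(0.19)·ln(0.19) = 0.3155
Sum: 0.3331 + 0.1498 + 0.3327 + 0.3155 = 1.131 nats.

1.131 nats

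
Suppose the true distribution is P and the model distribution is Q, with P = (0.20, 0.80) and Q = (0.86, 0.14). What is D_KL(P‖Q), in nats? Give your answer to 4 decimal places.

D(P‖Q) = Σ p·ln(p/q).
  0.20·ln(0.20/0.86) = -0.29172
  0.80·ln(0.80/0.14) = 1.39438
D(P‖Q) = 1.1027 nats.

1.1027 nats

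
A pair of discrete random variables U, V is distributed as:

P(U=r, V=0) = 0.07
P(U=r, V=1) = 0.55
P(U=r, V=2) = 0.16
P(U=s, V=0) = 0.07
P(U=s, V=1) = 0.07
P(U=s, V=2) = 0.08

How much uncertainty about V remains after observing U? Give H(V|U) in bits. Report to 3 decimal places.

Chain rule: H(V|U) = H(U,V) − H(U).
Marginals: p(U) = (0.7800, 0.2200), p(V) = (0.1400, 0.6200, 0.2400).
H(U,V) = 1.9946 bits; H(U) = 0.7602 bits.
H(V|U) = 1.9946 − 0.7602 = 1.234 bits.

1.234 bits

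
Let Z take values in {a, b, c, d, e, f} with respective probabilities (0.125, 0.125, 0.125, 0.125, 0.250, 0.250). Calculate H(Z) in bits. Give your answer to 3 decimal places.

2.500 bits

H(Z) = −Σ p·log₂ p.
  −(0.125)·log₂(0.125) = 0.3750
  −(0.125)·log₂(0.125) = 0.3750
  −(0.125)·log₂(0.125) = 0.3750
  −(0.125)·log₂(0.125) = 0.3750
  −(0.250)·log₂(0.250) = 0.5000
  −(0.250)·log₂(0.250) = 0.5000
Sum: 0.3750 + 0.3750 + 0.3750 + 0.3750 + 0.5000 + 0.5000 = 2.500 bits.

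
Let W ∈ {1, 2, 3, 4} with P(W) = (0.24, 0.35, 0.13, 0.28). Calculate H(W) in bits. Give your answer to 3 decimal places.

1.921 bits

H(W) = −Σ p·log₂ p.
  −(0.24)·log₂(0.24) = 0.4941
  −(0.35)·log₂(0.35) = 0.5301
  −(0.13)·log₂(0.13) = 0.3826
  −(0.28)·log₂(0.28) = 0.5142
Sum: 0.4941 + 0.5301 + 0.3826 + 0.5142 = 1.921 bits.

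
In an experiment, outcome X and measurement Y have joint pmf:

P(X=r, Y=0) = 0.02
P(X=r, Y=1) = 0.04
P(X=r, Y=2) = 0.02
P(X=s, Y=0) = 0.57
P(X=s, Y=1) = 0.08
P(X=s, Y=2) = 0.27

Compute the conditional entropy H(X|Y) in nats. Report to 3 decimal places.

Chain rule: H(X|Y) = H(X,Y) − H(Y).
Marginals: p(X) = (0.0800, 0.9200), p(Y) = (0.5900, 0.1200, 0.2900).
H(X,Y) = 1.1612 nats; H(Y) = 0.9247 nats.
H(X|Y) = 1.1612 − 0.9247 = 0.237 nats.

0.237 nats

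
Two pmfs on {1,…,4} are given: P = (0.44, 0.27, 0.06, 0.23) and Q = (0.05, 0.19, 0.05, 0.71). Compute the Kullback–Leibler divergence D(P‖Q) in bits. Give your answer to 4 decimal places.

D(P‖Q) = Σ p·log₂(p/q).
  0.44·log₂(0.44/0.05) = 1.38050
  0.27·log₂(0.27/0.19) = 0.13688
  0.06·log₂(0.06/0.05) = 0.01578
  0.23·log₂(0.23/0.71) = -0.37402
D(P‖Q) = 1.1591 bits.

1.1591 bits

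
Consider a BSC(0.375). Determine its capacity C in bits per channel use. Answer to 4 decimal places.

Binary symmetric channel: C = 1 − h₂(ε) where h₂ is the binary entropy function.
h₂(0.375) = −0.375·log₂0.375 − 0.625·log₂0.625 = 0.9544.
C = 1 − 0.9544 = 0.0456 bits per channel use.

0.0456 bits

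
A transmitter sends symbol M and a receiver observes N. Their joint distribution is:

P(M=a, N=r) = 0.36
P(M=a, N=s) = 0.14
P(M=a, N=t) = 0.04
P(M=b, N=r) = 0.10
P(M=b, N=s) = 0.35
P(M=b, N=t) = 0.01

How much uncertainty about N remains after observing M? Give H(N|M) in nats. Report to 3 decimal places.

Marginals: p(M) = (0.5400, 0.4600), p(N) = (0.4600, 0.4900, 0.0500).
H(N|M) = Σ p(M) · H(N|M=·).
  M=a: p=0.5400, H(N|M=a) = 0.8131
  M=b: p=0.4600, H(N|M=b) = 0.6229
Weighted sum = 0.726 nats.

0.726 nats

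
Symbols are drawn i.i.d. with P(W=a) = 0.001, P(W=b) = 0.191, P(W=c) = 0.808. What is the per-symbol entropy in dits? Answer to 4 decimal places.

0.2151 dits

H(W) = −Σ p·log₁₀ p.
  −(0.001)·log₁₀(0.001) = 0.00300
  −(0.191)·log₁₀(0.191) = 0.13732
  −(0.808)·log₁₀(0.808) = 0.07481
Sum: 0.00300 + 0.13732 + 0.07481 = 0.2151 dits.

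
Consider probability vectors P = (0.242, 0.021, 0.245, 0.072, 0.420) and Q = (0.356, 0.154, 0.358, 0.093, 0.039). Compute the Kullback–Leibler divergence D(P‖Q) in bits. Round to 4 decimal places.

D(P‖Q) = Σ p·log₂(p/q).
  0.242·log₂(0.242/0.356) = -0.13476
  0.021·log₂(0.021/0.154) = -0.06036
  0.245·log₂(0.245/0.358) = -0.13406
  0.072·log₂(0.072/0.093) = -0.02658
  0.420·log₂(0.420/0.039) = 1.44011
D(P‖Q) = 1.0843 bits.

1.0843 bits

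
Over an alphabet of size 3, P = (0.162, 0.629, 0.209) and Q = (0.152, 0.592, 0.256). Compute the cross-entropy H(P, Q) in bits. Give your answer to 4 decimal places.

1.3269 bits

H(P,Q) = −Σ p·log₂ q.
  −0.162·log₂(0.152) = 0.44029
  −0.629·log₂(0.592) = 0.47573
  −0.209·log₂(0.256) = 0.41085
H(P,Q) = 1.3269 bits.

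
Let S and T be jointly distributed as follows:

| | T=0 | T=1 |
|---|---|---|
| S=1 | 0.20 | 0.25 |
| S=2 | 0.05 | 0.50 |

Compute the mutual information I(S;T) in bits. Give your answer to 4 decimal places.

0.1236 bits

Marginals: p(S) = (0.4500, 0.5500), p(T) = (0.2500, 0.7500).
I(S;T) = Σ p(x,y)·log₂[p(x,y)/(p(x)p(y))].
  (1,0): 0.20·log₂(1.7778) = 0.16601
  (1,1): 0.25·log₂(0.7407) = -0.10824
  (2,0): 0.05·log₂(0.3636) = -0.07297
  (2,1): 0.50·log₂(1.2121) = 0.13877
Sum = 0.1236 bits.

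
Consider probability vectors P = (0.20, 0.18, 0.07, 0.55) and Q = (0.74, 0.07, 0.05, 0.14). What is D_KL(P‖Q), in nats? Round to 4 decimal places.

0.6844 nats

D(P‖Q) = Σ p·ln(p/q).
  0.20·ln(0.20/0.74) = -0.26167
  0.18·ln(0.18/0.07) = 0.17000
  0.07·ln(0.07/0.05) = 0.02355
  0.55·ln(0.55/0.14) = 0.75255
D(P‖Q) = 0.6844 nats.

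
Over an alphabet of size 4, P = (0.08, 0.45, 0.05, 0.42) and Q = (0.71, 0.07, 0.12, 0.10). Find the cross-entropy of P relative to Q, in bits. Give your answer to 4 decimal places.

3.3141 bits

H(P,Q) = −Σ p·log₂ q.
  −0.08·log₂(0.71) = 0.03953
  −0.45·log₂(0.07) = 1.72643
  −0.05·log₂(0.12) = 0.15294
  −0.42·log₂(0.10) = 1.39521
H(P,Q) = 3.3141 bits.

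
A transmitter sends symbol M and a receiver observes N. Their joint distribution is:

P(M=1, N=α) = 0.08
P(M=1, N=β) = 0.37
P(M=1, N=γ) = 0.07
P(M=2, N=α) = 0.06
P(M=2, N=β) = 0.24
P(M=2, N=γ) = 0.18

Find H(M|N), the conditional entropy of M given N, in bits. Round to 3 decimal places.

0.942 bits

Marginals: p(M) = (0.5200, 0.4800), p(N) = (0.1400, 0.6100, 0.2500).
H(M|N) = Σ p(N) · H(M|N=·).
  N=α: p=0.1400, H(M|N=α) = 0.9852
  N=β: p=0.6100, H(M|N=β) = 0.9670
  N=γ: p=0.2500, H(M|N=γ) = 0.8555
Weighted sum = 0.942 bits.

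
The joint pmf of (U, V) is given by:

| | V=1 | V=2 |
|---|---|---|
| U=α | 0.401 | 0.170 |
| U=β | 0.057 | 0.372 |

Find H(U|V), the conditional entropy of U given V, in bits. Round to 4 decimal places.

0.7346 bits

Marginals: p(U) = (0.5710, 0.4290), p(V) = (0.4580, 0.5420).
H(U|V) = Σ p(V) · H(U|V=·).
  V=1: p=0.4580, H(U|V=1) = 0.5420
  V=2: p=0.5420, H(U|V=2) = 0.8973
Weighted sum = 0.7346 bits.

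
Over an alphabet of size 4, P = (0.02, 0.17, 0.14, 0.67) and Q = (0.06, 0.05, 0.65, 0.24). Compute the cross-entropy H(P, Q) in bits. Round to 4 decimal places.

2.2824 bits

H(P,Q) = −Σ p·log₂ q.
  −0.02·log₂(0.06) = 0.08118
  −0.17·log₂(0.05) = 0.73473
  −0.14·log₂(0.65) = 0.08701
  −0.67·log₂(0.24) = 1.37946
H(P,Q) = 2.2824 bits.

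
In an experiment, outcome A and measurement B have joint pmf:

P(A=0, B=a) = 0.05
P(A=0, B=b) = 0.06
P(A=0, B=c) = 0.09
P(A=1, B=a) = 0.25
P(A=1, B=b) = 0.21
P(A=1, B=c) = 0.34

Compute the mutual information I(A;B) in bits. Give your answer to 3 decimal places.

0.002 bits

Marginals: p(A) = (0.2000, 0.8000), p(B) = (0.3000, 0.2700, 0.4300).
I(A;B) = H(A) + H(B) − H(A,B).
H(A) = 0.7219, H(B) = 1.5547, H(A,B) = 2.2743.
I(A;B) = 0.7219 + 1.5547 − 2.2743 = 0.002 bits.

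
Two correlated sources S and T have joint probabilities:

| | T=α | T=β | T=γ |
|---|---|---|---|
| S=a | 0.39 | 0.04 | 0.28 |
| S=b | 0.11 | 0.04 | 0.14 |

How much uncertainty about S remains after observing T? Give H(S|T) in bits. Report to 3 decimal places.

0.846 bits

Chain rule: H(S|T) = H(S,T) − H(T).
Marginals: p(S) = (0.7100, 0.2900), p(T) = (0.5000, 0.0800, 0.4200).
H(S,T) = 2.1629 bits; H(T) = 1.3172 bits.
H(S|T) = 2.1629 − 1.3172 = 0.846 bits.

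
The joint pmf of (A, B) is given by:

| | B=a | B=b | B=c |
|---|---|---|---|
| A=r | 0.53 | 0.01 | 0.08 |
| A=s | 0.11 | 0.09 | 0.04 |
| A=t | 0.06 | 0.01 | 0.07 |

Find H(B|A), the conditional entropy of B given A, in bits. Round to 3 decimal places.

Chain rule: H(B|A) = H(A,B) − H(A).
Marginals: p(A) = (0.6200, 0.2400, 0.1400), p(B) = (0.7000, 0.1100, 0.1900).
H(A,B) = 2.2706 bits; H(A) = 1.3188 bits.
H(B|A) = 2.2706 − 1.3188 = 0.952 bits.

0.952 bits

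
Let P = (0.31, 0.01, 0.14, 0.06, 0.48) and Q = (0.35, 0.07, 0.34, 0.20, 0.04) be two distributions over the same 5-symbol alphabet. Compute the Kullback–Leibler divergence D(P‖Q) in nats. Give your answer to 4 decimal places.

D(P‖Q) = Σ p·ln(p/q).
  0.31·ln(0.31/0.35) = -0.03762
  0.01·ln(0.01/0.07) = -0.01946
  0.14·ln(0.14/0.34) = -0.12422
  0.06·ln(0.06/0.20) = -0.07224
  0.48·ln(0.48/0.04) = 1.19276
D(P‖Q) = 0.9392 nats.

0.9392 nats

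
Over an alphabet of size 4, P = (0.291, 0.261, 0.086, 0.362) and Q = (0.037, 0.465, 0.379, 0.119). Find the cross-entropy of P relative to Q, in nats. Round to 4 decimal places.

H(P,Q) = −Σ p·ln q.
  −0.291·ln(0.037) = 0.95938
  −0.261·ln(0.465) = 0.19985
  −0.086·ln(0.379) = 0.08344
  −0.362·ln(0.119) = 0.77056
H(P,Q) = 2.0132 nats.

2.0132 nats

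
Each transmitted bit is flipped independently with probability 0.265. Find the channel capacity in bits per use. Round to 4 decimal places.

0.1658 bits

Binary symmetric channel: C = 1 − h₂(ε) where h₂ is the binary entropy function.
h₂(0.265) = −0.265·log₂0.265 − 0.735·log₂0.735 = 0.8342.
C = 1 − 0.8342 = 0.1658 bits per channel use.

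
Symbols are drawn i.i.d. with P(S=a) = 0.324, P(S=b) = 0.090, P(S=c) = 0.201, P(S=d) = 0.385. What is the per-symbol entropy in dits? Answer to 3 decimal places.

0.552 dits

H(S) = −Σ p·log₁₀ p.
  −(0.324)·log₁₀(0.324) = 0.1586
  −(0.090)·log₁₀(0.090) = 0.0941
  −(0.201)·log₁₀(0.201) = 0.1401
  −(0.385)·log₁₀(0.385) = 0.1596
Sum: 0.1586 + 0.0941 + 0.1401 + 0.1596 = 0.552 dits.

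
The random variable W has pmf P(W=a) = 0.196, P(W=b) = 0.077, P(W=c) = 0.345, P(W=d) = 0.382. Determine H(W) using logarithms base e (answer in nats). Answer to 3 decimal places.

1.252 nats

H(W) = −Σ p·ln p.
  −(0.196)·ln(0.196) = 0.3194
  −(0.077)·ln(0.077) = 0.1974
  −(0.345)·ln(0.345) = 0.3672
  −(0.382)·ln(0.382) = 0.3676
Sum: 0.3194 + 0.1974 + 0.3672 + 0.3676 = 1.252 nats.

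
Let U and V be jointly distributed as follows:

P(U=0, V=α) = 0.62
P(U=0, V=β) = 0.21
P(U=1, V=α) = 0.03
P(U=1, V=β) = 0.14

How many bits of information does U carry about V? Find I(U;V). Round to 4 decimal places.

Marginals: p(U) = (0.8300, 0.1700), p(V) = (0.6500, 0.3500).
I(U;V) = H(U) + H(V) − H(U,V).
H(U) = 0.6577, H(V) = 0.9341, H(U,V) = 1.4493.
I(U;V) = 0.6577 + 0.9341 − 1.4493 = 0.1425 bits.

0.1425 bits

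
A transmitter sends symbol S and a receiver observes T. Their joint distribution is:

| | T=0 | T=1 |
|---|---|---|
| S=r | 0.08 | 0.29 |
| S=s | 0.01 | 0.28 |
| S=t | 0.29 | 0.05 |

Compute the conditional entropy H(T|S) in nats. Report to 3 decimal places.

Marginals: p(S) = (0.3700, 0.2900, 0.3400), p(T) = (0.3800, 0.6200).
H(T|S) = Σ p(S) · H(T|S=·).
  S=r: p=0.3700, H(T|S=r) = 0.5221
  S=s: p=0.2900, H(T|S=s) = 0.1500
  S=t: p=0.3400, H(T|S=t) = 0.4176
Weighted sum = 0.379 nats.

0.379 nats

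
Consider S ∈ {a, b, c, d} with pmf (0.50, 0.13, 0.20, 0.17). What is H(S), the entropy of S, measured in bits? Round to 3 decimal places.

1.782 bits

H(S) = −Σ p·log₂ p.
  −(0.50)·log₂(0.50) = 0.5000
  −(0.13)·log₂(0.13) = 0.3826
  −(0.20)·log₂(0.20) = 0.4644
  −(0.17)·log₂(0.17) = 0.4346
Sum: 0.5000 + 0.3826 + 0.4644 + 0.4346 = 1.782 bits.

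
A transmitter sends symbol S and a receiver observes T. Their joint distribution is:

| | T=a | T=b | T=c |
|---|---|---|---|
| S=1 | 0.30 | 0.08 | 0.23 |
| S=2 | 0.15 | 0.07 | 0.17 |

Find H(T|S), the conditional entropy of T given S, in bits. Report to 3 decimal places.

Marginals: p(S) = (0.6100, 0.3900), p(T) = (0.4500, 0.1500, 0.4000).
H(T|S) = Σ p(S) · H(T|S=·).
  S=1: p=0.6100, H(T|S=1) = 1.4185
  S=2: p=0.3900, H(T|S=2) = 1.4972
Weighted sum = 1.449 bits.

1.449 bits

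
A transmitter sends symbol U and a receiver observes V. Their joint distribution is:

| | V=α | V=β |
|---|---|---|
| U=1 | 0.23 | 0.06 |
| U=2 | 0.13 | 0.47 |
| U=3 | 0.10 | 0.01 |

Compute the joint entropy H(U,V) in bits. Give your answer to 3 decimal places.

H(U,V) = −Σ p(x,y)·log₂ p(x,y) over all 6 cells.
  cell (1,α): −0.23·log₂0.23 = 0.4877
  cell (1,β): −0.06·log₂0.06 = 0.2435
  cell (2,α): −0.13·log₂0.13 = 0.3826
  cell (2,β): −0.47·log₂0.47 = 0.5120
  cell (3,α): −0.10·log₂0.10 = 0.3322
  cell (3,β): −0.01·log₂0.01 = 0.0664
Sum = 2.024 bits.

2.024 bits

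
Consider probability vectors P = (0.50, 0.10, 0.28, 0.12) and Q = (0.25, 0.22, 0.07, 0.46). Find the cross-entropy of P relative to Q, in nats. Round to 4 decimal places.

H(P,Q) = −Σ p·ln q.
  −0.50·ln(0.25) = 0.69315
  −0.10·ln(0.22) = 0.15141
  −0.28·ln(0.07) = 0.74459
  −0.12·ln(0.46) = 0.09318
H(P,Q) = 1.6823 nats.

1.6823 nats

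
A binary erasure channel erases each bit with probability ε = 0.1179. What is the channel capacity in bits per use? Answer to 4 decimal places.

Binary erasure channel: capacity C = 1 − ε.
C = 1 − 0.1179 = 0.8821 bits per channel use.

0.8821 bits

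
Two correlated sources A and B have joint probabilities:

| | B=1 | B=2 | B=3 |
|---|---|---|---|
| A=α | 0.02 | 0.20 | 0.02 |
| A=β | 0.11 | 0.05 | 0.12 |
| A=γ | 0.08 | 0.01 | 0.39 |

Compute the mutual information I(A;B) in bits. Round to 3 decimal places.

Marginals: p(A) = (0.2400, 0.2800, 0.4800), p(B) = (0.2100, 0.2600, 0.5300).
I(A;B) = H(A) + H(B) − H(A,B).
H(A) = 1.5166, H(B) = 1.4636, H(A,B) = 2.5113.
I(A;B) = 1.5166 + 1.4636 − 2.5113 = 0.469 bits.

0.469 bits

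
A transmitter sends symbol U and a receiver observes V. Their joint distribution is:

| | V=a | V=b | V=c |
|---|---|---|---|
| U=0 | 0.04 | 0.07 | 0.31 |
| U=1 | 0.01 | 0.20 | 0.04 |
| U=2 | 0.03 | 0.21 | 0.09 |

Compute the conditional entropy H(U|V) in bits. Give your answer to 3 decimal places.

Marginals: p(U) = (0.4200, 0.2500, 0.3300), p(V) = (0.0800, 0.4800, 0.4400).
H(U|V) = Σ p(V) · H(U|V=·).
  V=a: p=0.0800, H(U|V=a) = 1.4056
  V=b: p=0.4800, H(U|V=b) = 1.4531
  V=c: p=0.4400, H(U|V=c) = 1.1388
Weighted sum = 1.311 bits.

1.311 bits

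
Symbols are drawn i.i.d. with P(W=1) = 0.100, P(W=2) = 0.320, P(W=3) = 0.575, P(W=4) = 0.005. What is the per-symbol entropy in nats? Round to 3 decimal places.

0.940 nats

H(W) = −Σ p·ln p.
  −(0.100)·ln(0.100) = 0.2303
  −(0.320)·ln(0.320) = 0.3646
  −(0.575)·ln(0.575) = 0.3182
  −(0.005)·ln(0.005) = 0.0265
Sum: 0.2303 + 0.3646 + 0.3182 + 0.0265 = 0.940 nats.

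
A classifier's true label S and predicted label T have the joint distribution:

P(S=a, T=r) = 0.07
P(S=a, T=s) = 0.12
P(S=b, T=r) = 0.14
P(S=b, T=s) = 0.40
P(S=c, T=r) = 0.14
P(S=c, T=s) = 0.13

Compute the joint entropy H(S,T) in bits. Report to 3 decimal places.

H(S,T) = −Σ p(x,y)·log₂ p(x,y) over all 6 cells.
  cell (a,r): −0.07·log₂0.07 = 0.2686
  cell (a,s): −0.12·log₂0.12 = 0.3671
  cell (b,r): −0.14·log₂0.14 = 0.3971
  cell (b,s): −0.40·log₂0.40 = 0.5288
  cell (c,r): −0.14·log₂0.14 = 0.3971
  cell (c,s): −0.13·log₂0.13 = 0.3826
Sum = 2.341 bits.

2.341 bits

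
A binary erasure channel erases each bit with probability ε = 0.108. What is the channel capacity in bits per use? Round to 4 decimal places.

0.8920 bits

Binary erasure channel: capacity C = 1 − ε.
C = 1 − 0.108 = 0.8920 bits per channel use.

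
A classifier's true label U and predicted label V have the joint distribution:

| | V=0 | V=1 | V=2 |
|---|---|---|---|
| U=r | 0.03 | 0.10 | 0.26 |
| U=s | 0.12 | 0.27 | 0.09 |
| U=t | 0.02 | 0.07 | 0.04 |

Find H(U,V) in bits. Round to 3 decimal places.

H(U,V) = −Σ p(x,y)·log₂ p(x,y) over all 9 cells.
  cell (r,0): −0.03·log₂0.03 = 0.1518
  cell (r,1): −0.10·log₂0.10 = 0.3322
  cell (r,2): −0.26·log₂0.26 = 0.5053
  cell (s,0): −0.12·log₂0.12 = 0.3671
  cell (s,1): −0.27·log₂0.27 = 0.5100
  cell (s,2): −0.09·log₂0.09 = 0.3127
  cell (t,0): −0.02·log₂0.02 = 0.1129
  cell (t,1): −0.07·log₂0.07 = 0.2686
  cell (t,2): −0.04·log₂0.04 = 0.1858
Sum = 2.746 bits.

2.746 bits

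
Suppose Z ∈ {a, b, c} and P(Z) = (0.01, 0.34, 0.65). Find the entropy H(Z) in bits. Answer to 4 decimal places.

H(Z) = −Σ p·log₂ p.
  −(0.01)·log₂(0.01) = 0.06644
  −(0.34)·log₂(0.34) = 0.52917
  −(0.65)·log₂(0.65) = 0.40397
Sum: 0.06644 + 0.52917 + 0.40397 = 0.9996 bits.

0.9996 bits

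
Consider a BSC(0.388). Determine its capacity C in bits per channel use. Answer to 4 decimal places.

Binary symmetric channel: C = 1 − h₂(ε) where h₂ is the binary entropy function.
h₂(0.388) = −0.388·log₂0.388 − 0.612·log₂0.612 = 0.9635.
C = 1 − 0.9635 = 0.0365 bits per channel use.

0.0365 bits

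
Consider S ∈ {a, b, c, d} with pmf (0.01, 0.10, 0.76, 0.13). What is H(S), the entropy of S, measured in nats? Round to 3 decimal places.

0.750 nats

H(S) = −Σ p·ln p.
  −(0.01)·ln(0.01) = 0.0461
  −(0.10)·ln(0.10) = 0.2303
  −(0.76)·ln(0.76) = 0.2086
  −(0.13)·ln(0.13) = 0.2652
Sum: 0.0461 + 0.2303 + 0.2086 + 0.2652 = 0.750 nats.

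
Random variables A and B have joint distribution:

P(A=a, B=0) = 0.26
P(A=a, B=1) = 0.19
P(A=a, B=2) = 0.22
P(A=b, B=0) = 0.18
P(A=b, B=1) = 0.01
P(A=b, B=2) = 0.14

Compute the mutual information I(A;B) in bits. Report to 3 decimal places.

Marginals: p(A) = (0.6700, 0.3300), p(B) = (0.4400, 0.2000, 0.3600).
I(A;B) = H(A) + H(B) − H(A,B).
H(A) = 0.9149, H(B) = 1.5161, H(A,B) = 2.3499.
I(A;B) = 0.9149 + 1.5161 − 2.3499 = 0.081 bits.

0.081 bits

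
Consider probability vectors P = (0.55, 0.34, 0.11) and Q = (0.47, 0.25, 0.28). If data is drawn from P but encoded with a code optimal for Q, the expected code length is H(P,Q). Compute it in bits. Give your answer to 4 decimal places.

1.4811 bits

H(P,Q) = −Σ p·log₂ q.
  −0.55·log₂(0.47) = 0.59910
  −0.34·log₂(0.25) = 0.68000
  −0.11·log₂(0.28) = 0.20202
H(P,Q) = 1.4811 bits.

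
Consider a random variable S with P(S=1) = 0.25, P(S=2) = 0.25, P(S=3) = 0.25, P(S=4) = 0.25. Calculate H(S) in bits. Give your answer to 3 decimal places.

H(S) = −Σ p·log₂ p.
  −(0.25)·log₂(0.25) = 0.5000
  −(0.25)·log₂(0.25) = 0.5000
  −(0.25)·log₂(0.25) = 0.5000
  −(0.25)·log₂(0.25) = 0.5000
Sum: 0.5000 + 0.5000 + 0.5000 + 0.5000 = 2.000 bits.

2.000 bits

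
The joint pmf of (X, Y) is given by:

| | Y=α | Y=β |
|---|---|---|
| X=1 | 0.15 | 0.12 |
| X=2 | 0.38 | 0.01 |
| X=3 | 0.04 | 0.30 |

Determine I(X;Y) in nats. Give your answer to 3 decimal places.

Marginals: p(X) = (0.2700, 0.3900, 0.3400), p(Y) = (0.5700, 0.4300).
I(X;Y) = Σ p(x,y)·ln[p(x,y)/(p(x)p(y))].
  (1,α): 0.15·ln(0.9747) = -0.0039
  (1,β): 0.12·ln(1.0336) = 0.0040
  (2,α): 0.38·ln(1.7094) = 0.2037
  (2,β): 0.01·ln(0.0596) = -0.0282
  (3,α): 0.04·ln(0.2064) = -0.0631
  (3,β): 0.30·ln(2.0520) = 0.2156
Sum = 0.328 nats.

0.328 nats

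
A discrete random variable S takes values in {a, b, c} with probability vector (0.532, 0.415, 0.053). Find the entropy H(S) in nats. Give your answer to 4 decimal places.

H(S) = −Σ p·ln p.
  −(0.532)·ln(0.532) = 0.33575
  −(0.415)·ln(0.415) = 0.36498
  −(0.053)·ln(0.053) = 0.15569
Sum: 0.33575 + 0.36498 + 0.15569 = 0.8564 nats.

0.8564 nats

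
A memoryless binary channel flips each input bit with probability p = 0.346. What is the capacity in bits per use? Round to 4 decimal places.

0.0696 bits

Binary symmetric channel: C = 1 − h₂(ε) where h₂ is the binary entropy function.
h₂(0.346) = −0.346·log₂0.346 − 0.654·log₂0.654 = 0.9304.
C = 1 − 0.9304 = 0.0696 bits per channel use.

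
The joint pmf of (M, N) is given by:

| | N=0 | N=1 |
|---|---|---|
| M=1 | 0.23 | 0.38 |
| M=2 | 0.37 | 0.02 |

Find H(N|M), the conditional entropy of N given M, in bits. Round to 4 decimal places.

0.6969 bits

Marginals: p(M) = (0.6100, 0.3900), p(N) = (0.6000, 0.4000).
H(N|M) = Σ p(M) · H(N|M=·).
  M=1: p=0.6100, H(N|M=1) = 0.9559
  M=2: p=0.3900, H(N|M=2) = 0.2918
Weighted sum = 0.6969 bits.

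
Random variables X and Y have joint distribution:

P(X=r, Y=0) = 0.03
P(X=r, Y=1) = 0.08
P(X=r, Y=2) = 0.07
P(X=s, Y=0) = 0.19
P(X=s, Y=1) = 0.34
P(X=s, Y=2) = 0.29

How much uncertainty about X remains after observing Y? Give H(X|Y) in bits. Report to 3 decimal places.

Chain rule: H(X|Y) = H(X,Y) − H(Y).
Marginals: p(X) = (0.1800, 0.8200), p(Y) = (0.2200, 0.4200, 0.3600).
H(X,Y) = 2.2141 bits; H(Y) = 1.5368 bits.
H(X|Y) = 2.2141 − 1.5368 = 0.677 bits.

0.677 bits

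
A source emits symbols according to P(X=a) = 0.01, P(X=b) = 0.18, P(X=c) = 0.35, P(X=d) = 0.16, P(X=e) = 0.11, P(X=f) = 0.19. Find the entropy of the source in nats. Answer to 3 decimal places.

1.574 nats

H(X) = −Σ p·ln p.
  −(0.01)·ln(0.01) = 0.0461
  −(0.18)·ln(0.18) = 0.3087
  −(0.35)·ln(0.35) = 0.3674
  −(0.16)·ln(0.16) = 0.2932
  −(0.11)·ln(0.11) = 0.2428
  −(0.19)·ln(0.19) = 0.3155
Sum: 0.0461 + 0.3087 + 0.3674 + 0.2932 + 0.2428 + 0.3155 = 1.574 nats.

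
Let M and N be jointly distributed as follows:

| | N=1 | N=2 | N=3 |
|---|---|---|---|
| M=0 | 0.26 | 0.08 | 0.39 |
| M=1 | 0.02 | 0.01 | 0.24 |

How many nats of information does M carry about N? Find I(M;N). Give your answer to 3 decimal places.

0.061 nats

Marginals: p(M) = (0.7300, 0.2700), p(N) = (0.2800, 0.0900, 0.6300).
I(M;N) = Σ p(x,y)·ln[p(x,y)/(p(x)p(y))].
  (0,1): 0.26·ln(1.2720) = 0.0626
  (0,2): 0.08·ln(1.2177) = 0.0158
  (0,3): 0.39·ln(0.8480) = -0.0643
  (1,1): 0.02·ln(0.2646) = -0.0266
  (1,2): 0.01·ln(0.4115) = -0.0089
  (1,3): 0.24·ln(1.4109) = 0.0826
Sum = 0.061 nats.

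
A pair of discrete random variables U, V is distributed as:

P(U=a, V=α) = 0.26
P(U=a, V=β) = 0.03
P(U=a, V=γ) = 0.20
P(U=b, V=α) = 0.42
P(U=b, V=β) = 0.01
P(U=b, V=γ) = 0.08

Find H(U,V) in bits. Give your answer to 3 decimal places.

2.005 bits

H(U,V) = −Σ p(x,y)·log₂ p(x,y) over all 6 cells.
  cell (a,α): −0.26·log₂0.26 = 0.5053
  cell (a,β): −0.03·log₂0.03 = 0.1518
  cell (a,γ): −0.20·log₂0.20 = 0.4644
  cell (b,α): −0.42·log₂0.42 = 0.5256
  cell (b,β): −0.01·log₂0.01 = 0.0664
  cell (b,γ): −0.08·log₂0.08 = 0.2915
Sum = 2.005 bits.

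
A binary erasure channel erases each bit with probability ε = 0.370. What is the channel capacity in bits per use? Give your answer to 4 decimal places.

Binary erasure channel: capacity C = 1 − ε.
C = 1 − 0.370 = 0.6300 bits per channel use.

0.6300 bits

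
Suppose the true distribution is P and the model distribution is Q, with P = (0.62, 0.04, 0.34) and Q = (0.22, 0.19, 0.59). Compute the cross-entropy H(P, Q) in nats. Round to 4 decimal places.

H(P,Q) = −Σ p·ln q.
  −0.62·ln(0.22) = 0.93876
  −0.04·ln(0.19) = 0.06643
  −0.34·ln(0.59) = 0.17940
H(P,Q) = 1.1846 nats.

1.1846 nats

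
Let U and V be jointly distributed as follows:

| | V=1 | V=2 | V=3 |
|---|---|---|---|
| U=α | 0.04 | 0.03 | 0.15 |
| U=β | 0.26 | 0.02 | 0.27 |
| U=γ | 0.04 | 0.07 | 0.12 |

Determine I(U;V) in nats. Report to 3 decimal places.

Marginals: p(U) = (0.2200, 0.5500, 0.2300), p(V) = (0.3400, 0.1200, 0.5400).
I(U;V) = H(U) + H(V) − H(U,V).
H(U) = 0.9999, H(V) = 0.9540, H(U,V) = 1.8699.
I(U;V) = 0.9999 + 0.9540 − 1.8699 = 0.084 nats.

0.084 nats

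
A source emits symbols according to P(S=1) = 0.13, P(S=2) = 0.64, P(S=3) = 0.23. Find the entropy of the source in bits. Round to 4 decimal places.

1.2824 bits

H(S) = −Σ p·log₂ p.
  −(0.13)·log₂(0.13) = 0.38264
  −(0.64)·log₂(0.64) = 0.41207
  −(0.23)·log₂(0.23) = 0.48767
Sum: 0.38264 + 0.41207 + 0.48767 = 1.2824 bits.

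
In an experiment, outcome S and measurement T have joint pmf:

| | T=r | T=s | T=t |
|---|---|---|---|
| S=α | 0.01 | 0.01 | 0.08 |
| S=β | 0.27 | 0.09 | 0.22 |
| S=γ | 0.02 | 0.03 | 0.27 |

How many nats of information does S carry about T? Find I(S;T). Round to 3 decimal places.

0.123 nats

Marginals: p(S) = (0.1000, 0.5800, 0.3200), p(T) = (0.3000, 0.1300, 0.5700).
I(S;T) = H(S) + H(T) − H(S,T).
H(S) = 0.9108, H(T) = 0.9468, H(S,T) = 1.7345.
I(S;T) = 0.9108 + 0.9468 − 1.7345 = 0.123 nats.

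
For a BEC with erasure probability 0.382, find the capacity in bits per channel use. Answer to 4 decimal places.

0.6180 bits

Binary erasure channel: capacity C = 1 − ε.
C = 1 − 0.382 = 0.6180 bits per channel use.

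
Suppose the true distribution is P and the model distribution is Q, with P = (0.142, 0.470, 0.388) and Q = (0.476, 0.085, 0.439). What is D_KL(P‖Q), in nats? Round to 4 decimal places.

0.5841 nats

D(P‖Q) = Σ p·ln(p/q).
  0.142·ln(0.142/0.476) = -0.17176
  0.470·ln(0.470/0.085) = 0.80374
  0.388·ln(0.388/0.439) = -0.04792
D(P‖Q) = 0.5841 nats.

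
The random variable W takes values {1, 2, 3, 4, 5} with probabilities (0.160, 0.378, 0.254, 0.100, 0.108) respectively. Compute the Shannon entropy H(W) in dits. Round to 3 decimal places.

0.643 dits

H(W) = −Σ p·log₁₀ p.
  −(0.160)·log₁₀(0.160) = 0.1273
  −(0.378)·log₁₀(0.378) = 0.1597
  −(0.254)·log₁₀(0.254) = 0.1512
  −(0.100)·log₁₀(0.100) = 0.1000
  −(0.108)·log₁₀(0.108) = 0.1044
Sum: 0.1273 + 0.1597 + 0.1512 + 0.1000 + 0.1044 = 0.643 dits.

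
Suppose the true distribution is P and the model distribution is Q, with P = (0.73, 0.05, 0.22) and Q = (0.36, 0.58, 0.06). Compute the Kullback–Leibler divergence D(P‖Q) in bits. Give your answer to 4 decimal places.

D(P‖Q) = Σ p·log₂(p/q).
  0.73·log₂(0.73/0.36) = 0.74453
  0.05·log₂(0.05/0.58) = -0.17680
  0.22·log₂(0.22/0.06) = 0.41238
D(P‖Q) = 0.9801 bits.

0.9801 bits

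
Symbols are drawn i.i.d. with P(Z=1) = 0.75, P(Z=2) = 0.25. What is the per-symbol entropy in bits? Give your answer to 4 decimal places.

H(Z) = −Σ p·log₂ p.
  −(0.75)·log₂(0.75) = 0.31128
  −(0.25)·log₂(0.25) = 0.50000
Sum: 0.31128 + 0.50000 = 0.8113 bits.

0.8113 bits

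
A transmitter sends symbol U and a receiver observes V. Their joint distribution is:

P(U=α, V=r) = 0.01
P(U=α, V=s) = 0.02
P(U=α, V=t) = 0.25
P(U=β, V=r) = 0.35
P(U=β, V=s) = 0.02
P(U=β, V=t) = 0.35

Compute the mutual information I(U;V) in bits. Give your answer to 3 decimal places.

0.162 bits

Marginals: p(U) = (0.2800, 0.7200), p(V) = (0.3600, 0.0400, 0.6000).
I(U;V) = H(U) + H(V) − H(U,V).
H(U) = 0.8555, H(V) = 1.1585, H(U,V) = 1.8524.
I(U;V) = 0.8555 + 1.1585 − 1.8524 = 0.162 bits.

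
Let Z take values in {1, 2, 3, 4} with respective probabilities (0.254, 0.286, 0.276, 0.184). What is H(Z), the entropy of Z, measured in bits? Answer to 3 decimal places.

1.981 bits

H(Z) = −Σ p·log₂ p.
  −(0.254)·log₂(0.254) = 0.5022
  −(0.286)·log₂(0.286) = 0.5165
  −(0.276)·log₂(0.276) = 0.5126
  −(0.184)·log₂(0.184) = 0.4494
Sum: 0.5022 + 0.5165 + 0.5126 + 0.4494 = 1.981 bits.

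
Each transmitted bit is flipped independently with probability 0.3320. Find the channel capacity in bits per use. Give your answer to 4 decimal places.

Binary symmetric channel: C = 1 − h₂(ε) where h₂ is the binary entropy function.
h₂(0.3320) = −0.3320·log₂0.3320 − 0.6680·log₂0.6680 = 0.9170.
C = 1 − 0.9170 = 0.0830 bits per channel use.

0.0830 bits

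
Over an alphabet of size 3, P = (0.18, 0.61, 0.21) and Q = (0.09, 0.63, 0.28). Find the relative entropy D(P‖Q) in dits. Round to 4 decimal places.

0.0194 dits

D(P‖Q) = Σ p·log₁₀(p/q).
  0.18·log₁₀(0.18/0.09) = 0.05419
  0.61·log₁₀(0.61/0.63) = -0.00855
  0.21·log₁₀(0.21/0.28) = -0.02624
D(P‖Q) = 0.0194 dits.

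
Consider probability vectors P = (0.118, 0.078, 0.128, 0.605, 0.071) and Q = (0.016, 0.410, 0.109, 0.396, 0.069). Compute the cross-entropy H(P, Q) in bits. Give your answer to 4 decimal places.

H(P,Q) = −Σ p·log₂ q.
  −0.118·log₂(0.016) = 0.70396
  −0.078·log₂(0.410) = 0.10033
  −0.128·log₂(0.109) = 0.40929
  −0.605·log₂(0.396) = 0.80854
  −0.071·log₂(0.069) = 0.27387
H(P,Q) = 2.2960 bits.

2.2960 bits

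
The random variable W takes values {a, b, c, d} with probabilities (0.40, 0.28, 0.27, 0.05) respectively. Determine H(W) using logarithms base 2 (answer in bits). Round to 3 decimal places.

1.769 bits

H(W) = −Σ p·log₂ p.
  −(0.40)·log₂(0.40) = 0.5288
  −(0.28)·log₂(0.28) = 0.5142
  −(0.27)·log₂(0.27) = 0.5100
  −(0.05)·log₂(0.05) = 0.2161
Sum: 0.5288 + 0.5142 + 0.5100 + 0.2161 = 1.769 bits.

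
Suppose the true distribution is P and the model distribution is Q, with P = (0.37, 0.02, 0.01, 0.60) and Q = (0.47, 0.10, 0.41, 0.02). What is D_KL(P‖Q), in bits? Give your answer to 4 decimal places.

D(P‖Q) = Σ p·log₂(p/q).
  0.37·log₂(0.37/0.47) = -0.12770
  0.02·log₂(0.02/0.10) = -0.04644
  0.01·log₂(0.01/0.41) = -0.05358
  0.60·log₂(0.60/0.02) = 2.94413
D(P‖Q) = 2.7164 bits.

2.7164 bits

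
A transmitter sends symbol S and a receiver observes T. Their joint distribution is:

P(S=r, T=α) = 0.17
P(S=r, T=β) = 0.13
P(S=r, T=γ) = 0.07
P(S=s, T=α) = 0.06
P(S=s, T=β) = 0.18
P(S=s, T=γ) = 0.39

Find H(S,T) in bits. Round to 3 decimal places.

2.304 bits

H(S,T) = −Σ p(x,y)·log₂ p(x,y) over all 6 cells.
  cell (r,α): −0.17·log₂0.17 = 0.4346
  cell (r,β): −0.13·log₂0.13 = 0.3826
  cell (r,γ): −0.07·log₂0.07 = 0.2686
  cell (s,α): −0.06·log₂0.06 = 0.2435
  cell (s,β): −0.18·log₂0.18 = 0.4453
  cell (s,γ): −0.39·log₂0.39 = 0.5298
Sum = 2.304 bits.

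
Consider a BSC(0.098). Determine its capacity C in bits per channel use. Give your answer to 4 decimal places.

Binary symmetric channel: C = 1 − h₂(ε) where h₂ is the binary entropy function.
h₂(0.098) = −0.098·log₂0.098 − 0.902·log₂0.902 = 0.4626.
C = 1 − 0.4626 = 0.5374 bits per channel use.

0.5374 bits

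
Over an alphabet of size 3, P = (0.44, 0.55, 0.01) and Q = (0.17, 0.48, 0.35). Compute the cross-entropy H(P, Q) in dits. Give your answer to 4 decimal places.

H(P,Q) = −Σ p·log₁₀ q.
  −0.44·log₁₀(0.17) = 0.33860
  −0.55·log₁₀(0.48) = 0.17532
  −0.01·log₁₀(0.35) = 0.00456
H(P,Q) = 0.5185 dits.

0.5185 dits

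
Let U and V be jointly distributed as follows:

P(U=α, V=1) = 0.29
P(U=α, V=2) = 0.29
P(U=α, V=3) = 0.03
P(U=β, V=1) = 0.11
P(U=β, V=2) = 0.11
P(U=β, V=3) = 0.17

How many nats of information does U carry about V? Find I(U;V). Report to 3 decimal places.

Marginals: p(U) = (0.6100, 0.3900), p(V) = (0.4000, 0.4000, 0.2000).
I(U;V) = Σ p(x,y)·ln[p(x,y)/(p(x)p(y))].
  (α,1): 0.29·ln(1.1885) = 0.0501
  (α,2): 0.29·ln(1.1885) = 0.0501
  (α,3): 0.03·ln(0.2459) = -0.0421
  (β,1): 0.11·ln(0.7051) = -0.0384
  (β,2): 0.11·ln(0.7051) = -0.0384
  (β,3): 0.17·ln(2.1795) = 0.1324
Sum = 0.114 nats.

0.114 nats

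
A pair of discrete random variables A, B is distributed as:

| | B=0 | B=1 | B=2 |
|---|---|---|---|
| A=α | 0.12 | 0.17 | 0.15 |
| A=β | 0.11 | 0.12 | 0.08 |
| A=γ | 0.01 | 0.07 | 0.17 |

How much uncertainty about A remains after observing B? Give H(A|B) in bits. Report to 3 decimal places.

Chain rule: H(A|B) = H(A,B) − H(B).
Marginals: p(A) = (0.4400, 0.3100, 0.2500), p(B) = (0.2400, 0.3600, 0.4000).
H(A,B) = 2.9906 bits; H(B) = 1.5535 bits.
H(A|B) = 2.9906 − 1.5535 = 1.437 bits.

1.437 bits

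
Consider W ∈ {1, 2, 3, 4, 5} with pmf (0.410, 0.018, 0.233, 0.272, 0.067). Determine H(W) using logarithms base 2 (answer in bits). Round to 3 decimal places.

1.894 bits

H(W) = −Σ p·log₂ p.
  −(0.410)·log₂(0.410) = 0.5274
  −(0.018)·log₂(0.018) = 0.1043
  −(0.233)·log₂(0.233) = 0.4897
  −(0.272)·log₂(0.272) = 0.5109
  −(0.067)·log₂(0.067) = 0.2613
Sum: 0.5274 + 0.1043 + 0.4897 + 0.5109 + 0.2613 = 1.894 bits.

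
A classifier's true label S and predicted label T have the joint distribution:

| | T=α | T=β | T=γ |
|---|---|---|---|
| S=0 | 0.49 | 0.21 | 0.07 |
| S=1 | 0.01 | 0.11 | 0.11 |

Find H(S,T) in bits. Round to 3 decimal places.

H(S,T) = −Σ p(x,y)·log₂ p(x,y) over all 6 cells.
  cell (0,α): −0.49·log₂0.49 = 0.5043
  cell (0,β): −0.21·log₂0.21 = 0.4728
  cell (0,γ): −0.07·log₂0.07 = 0.2686
  cell (1,α): −0.01·log₂0.01 = 0.0664
  cell (1,β): −0.11·log₂0.11 = 0.3503
  cell (1,γ): −0.11·log₂0.11 = 0.3503
Sum = 2.013 bits.

2.013 bits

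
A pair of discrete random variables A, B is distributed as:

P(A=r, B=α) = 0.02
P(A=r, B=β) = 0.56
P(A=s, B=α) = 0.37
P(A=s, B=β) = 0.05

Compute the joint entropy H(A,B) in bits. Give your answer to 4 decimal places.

H(A,B) = −Σ p(x,y)·log₂ p(x,y) over all 4 cells.
  cell (r,α): −0.02·log₂0.02 = 0.11288
  cell (r,β): −0.56·log₂0.56 = 0.46844
  cell (s,α): −0.37·log₂0.37 = 0.53073
  cell (s,β): −0.05·log₂0.05 = 0.21610
Sum = 1.3281 bits.

1.3281 bits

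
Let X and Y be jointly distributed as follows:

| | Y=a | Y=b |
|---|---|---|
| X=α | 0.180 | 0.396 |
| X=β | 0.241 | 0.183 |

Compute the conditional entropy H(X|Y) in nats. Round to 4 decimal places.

0.6486 nats

Chain rule: H(X|Y) = H(X,Y) − H(Y).
Marginals: p(X) = (0.5760, 0.4240), p(Y) = (0.4210, 0.5790).
H(X,Y) = 1.3292 nats; H(Y) = 0.6806 nats.
H(X|Y) = 1.3292 − 0.6806 = 0.6486 nats.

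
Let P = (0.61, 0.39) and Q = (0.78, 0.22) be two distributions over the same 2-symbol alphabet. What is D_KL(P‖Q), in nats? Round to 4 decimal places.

D(P‖Q) = Σ p·ln(p/q).
  0.61·ln(0.61/0.78) = -0.14996
  0.39·ln(0.39/0.22) = 0.22328
D(P‖Q) = 0.0733 nats.

0.0733 nats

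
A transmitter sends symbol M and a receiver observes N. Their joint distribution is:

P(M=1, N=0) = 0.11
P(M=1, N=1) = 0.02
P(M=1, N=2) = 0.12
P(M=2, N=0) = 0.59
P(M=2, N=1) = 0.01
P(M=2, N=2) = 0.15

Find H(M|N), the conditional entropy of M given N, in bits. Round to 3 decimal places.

0.734 bits

Chain rule: H(M|N) = H(M,N) − H(N).
Marginals: p(M) = (0.2500, 0.7500), p(N) = (0.7000, 0.0300, 0.2700).
H(M,N) = 1.7563 bits; H(N) = 1.0220 bits.
H(M|N) = 1.7563 − 1.0220 = 0.734 bits.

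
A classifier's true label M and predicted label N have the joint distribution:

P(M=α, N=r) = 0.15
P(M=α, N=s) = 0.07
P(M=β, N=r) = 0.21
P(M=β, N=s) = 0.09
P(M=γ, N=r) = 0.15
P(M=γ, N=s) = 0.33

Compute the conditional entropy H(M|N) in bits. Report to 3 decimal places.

Marginals: p(M) = (0.2200, 0.3000, 0.4800), p(N) = (0.5100, 0.4900).
H(M|N) = Σ p(N) · H(M|N=·).
  N=r: p=0.5100, H(M|N=r) = 1.5657
  N=s: p=0.4900, H(M|N=s) = 1.2342
Weighted sum = 1.403 bits.

1.403 bits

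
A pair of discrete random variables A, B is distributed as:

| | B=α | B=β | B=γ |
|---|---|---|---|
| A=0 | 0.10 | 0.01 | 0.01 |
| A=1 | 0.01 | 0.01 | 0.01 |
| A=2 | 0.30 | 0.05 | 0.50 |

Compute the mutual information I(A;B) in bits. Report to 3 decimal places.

Marginals: p(A) = (0.1200, 0.0300, 0.8500), p(B) = (0.4100, 0.0700, 0.5200).
I(A;B) = Σ p(x,y)·log₂[p(x,y)/(p(x)p(y))].
  (0,α): 0.10·log₂(2.0325) = 0.1023
  (0,β): 0.01·log₂(1.1905) = 0.0025
  (0,γ): 0.01·log₂(0.1603) = -0.0264
  (1,α): 0.01·log₂(0.8130) = -0.0030
  (1,β): 0.01·log₂(4.7619) = 0.0225
  (1,γ): 0.01·log₂(0.6410) = -0.0064
  (2,α): 0.30·log₂(0.8608) = -0.0649
  (2,β): 0.05·log₂(0.8403) = -0.0125
  (2,γ): 0.50·log₂(1.1312) = 0.0889
Sum = 0.103 bits.

0.103 bits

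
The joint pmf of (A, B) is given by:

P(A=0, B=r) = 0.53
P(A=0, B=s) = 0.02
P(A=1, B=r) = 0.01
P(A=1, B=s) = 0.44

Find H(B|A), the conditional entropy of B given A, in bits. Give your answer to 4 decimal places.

0.1931 bits

Chain rule: H(B|A) = H(A,B) − H(A).
Marginals: p(A) = (0.5500, 0.4500), p(B) = (0.5400, 0.4600).
H(A,B) = 1.1859 bits; H(A) = 0.9928 bits.
H(B|A) = 1.1859 − 0.9928 = 0.1931 bits.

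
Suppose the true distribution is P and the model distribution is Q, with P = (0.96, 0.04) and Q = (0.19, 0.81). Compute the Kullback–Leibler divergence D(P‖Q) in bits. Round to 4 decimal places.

2.0700 bits

D(P‖Q) = Σ p·log₂(p/q).
  0.96·log₂(0.96/0.19) = 2.24355
  0.04·log₂(0.04/0.81) = -0.17359
D(P‖Q) = 2.0700 bits.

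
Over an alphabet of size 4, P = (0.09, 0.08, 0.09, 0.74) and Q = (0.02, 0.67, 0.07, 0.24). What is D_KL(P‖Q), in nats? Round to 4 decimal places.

0.8212 nats

D(P‖Q) = Σ p·ln(p/q).
  0.09·ln(0.09/0.02) = 0.13537
  0.08·ln(0.08/0.67) = -0.17002
  0.09·ln(0.09/0.07) = 0.02262
  0.74·ln(0.74/0.24) = 0.83325
D(P‖Q) = 0.8212 nats.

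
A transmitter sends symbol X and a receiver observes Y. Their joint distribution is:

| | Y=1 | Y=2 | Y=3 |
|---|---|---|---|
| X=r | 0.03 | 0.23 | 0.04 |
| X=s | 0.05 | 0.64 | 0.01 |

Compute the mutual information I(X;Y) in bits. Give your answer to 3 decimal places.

0.044 bits

Marginals: p(X) = (0.3000, 0.7000), p(Y) = (0.0800, 0.8700, 0.0500).
I(X;Y) = H(X) + H(Y) − H(X,Y).
H(X) = 0.8813, H(Y) = 0.6824, H(X,Y) = 1.5198.
I(X;Y) = 0.8813 + 0.6824 − 1.5198 = 0.044 bits.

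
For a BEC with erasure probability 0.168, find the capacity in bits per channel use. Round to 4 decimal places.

0.8320 bits

Binary erasure channel: capacity C = 1 − ε.
C = 1 − 0.168 = 0.8320 bits per channel use.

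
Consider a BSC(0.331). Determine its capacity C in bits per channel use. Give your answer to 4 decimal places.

0.0841 bits

Binary symmetric channel: C = 1 − h₂(ε) where h₂ is the binary entropy function.
h₂(0.331) = −0.331·log₂0.331 − 0.669·log₂0.669 = 0.9159.
C = 1 − 0.9159 = 0.0841 bits per channel use.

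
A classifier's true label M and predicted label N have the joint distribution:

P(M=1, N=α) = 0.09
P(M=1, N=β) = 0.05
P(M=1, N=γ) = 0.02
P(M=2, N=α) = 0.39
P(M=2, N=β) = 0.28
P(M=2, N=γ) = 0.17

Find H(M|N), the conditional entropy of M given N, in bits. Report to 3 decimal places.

Marginals: p(M) = (0.1600, 0.8400), p(N) = (0.4800, 0.3300, 0.1900).
H(M|N) = Σ p(N) · H(M|N=·).
  N=α: p=0.4800, H(M|N=α) = 0.6962
  N=β: p=0.3300, H(M|N=β) = 0.6136
  N=γ: p=0.1900, H(M|N=γ) = 0.4855
Weighted sum = 0.629 bits.

0.629 bits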